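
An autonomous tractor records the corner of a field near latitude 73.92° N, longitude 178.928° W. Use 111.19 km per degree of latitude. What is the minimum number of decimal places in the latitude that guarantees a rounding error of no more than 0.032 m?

7

One degree of latitude covers 111190 m.
N decimal places → at most half a unit in the last place, 0.5 × 10⁻ᴺ° = 111190/2 × 10⁻ᴺ m.
Need 0.5 × 111190 × 10⁻ᴺ ≤ 0.032 → 10⁻ᴺ ≤ 5.756e-07, so N ≥ 6.24.
So 7 decimal places suffice (0.00556 m); 6 would allow up to 0.0556 m.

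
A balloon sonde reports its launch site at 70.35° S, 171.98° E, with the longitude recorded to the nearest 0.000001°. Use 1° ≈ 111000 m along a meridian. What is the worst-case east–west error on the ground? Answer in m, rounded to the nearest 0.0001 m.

0.0187 m

Rounding to 6 decimal places leaves the longitude within ±5e-07° of the true value.
At latitude 70.35° a degree of longitude spans 111000 m × cos 70.35° = 111000 × 0.3363 ≈ 37326.4 m.
East–west error: 5e-07° × 37326.4 m/° ≈ 0.0186632 m.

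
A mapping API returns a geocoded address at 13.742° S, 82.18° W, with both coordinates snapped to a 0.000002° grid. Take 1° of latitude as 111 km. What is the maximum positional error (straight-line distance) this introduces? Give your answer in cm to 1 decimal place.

15.5 cm

With a 0.000002° grid the true value lies within half a step, ±0.000002°/2 = ±1e-06°, of the stored one.
N–S: 1e-06° × 111000 m/° = 0.111 m.
Longitude error → 1e-06 × 111000 × cos 13.742° = 1e-06 × 111000 × 0.9714 ≈ 0.107823 m.
Combining orthogonally: (0.111² + 0.107823²)^½ ≈ 0.154747 m.
That is 0.154747 m = 15.475 cm.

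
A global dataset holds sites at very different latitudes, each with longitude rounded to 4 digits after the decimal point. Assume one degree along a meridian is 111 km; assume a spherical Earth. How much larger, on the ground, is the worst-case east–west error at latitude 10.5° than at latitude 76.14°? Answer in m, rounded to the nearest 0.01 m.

4.13 m

Rounding to 4 decimal places leaves the longitude within ±5e-05° of the true value.
At 10.5°: 5e-05° × 111000 × cos 10.5° = 5e-05 × 111000 × 0.9833 ≈ 5.4571 m.
Error at 76.14° = 5e-05° × 111000 × cos 76.14° ≈ 5.55 × 0.2396 = 1.3295 m.
Difference: 5.4571 − 1.3295 = 4.1276 m.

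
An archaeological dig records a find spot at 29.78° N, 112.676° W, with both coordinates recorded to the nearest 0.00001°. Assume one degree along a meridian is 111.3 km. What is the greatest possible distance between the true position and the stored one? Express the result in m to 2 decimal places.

0.74 m

Rounding to 5 decimal places leaves each coordinate within ±5e-06° of the true value.
North–south component: 5e-06° × 111300 = 0.5565 m.
Longitude error → 5e-06 × 111300 × cos 29.78° = 5e-06 × 111300 × 0.8679 ≈ 0.483008 m.
Worst case both components are at the extreme and orthogonal: √(0.5565² + 0.483008²) ≈ 0.736878 m.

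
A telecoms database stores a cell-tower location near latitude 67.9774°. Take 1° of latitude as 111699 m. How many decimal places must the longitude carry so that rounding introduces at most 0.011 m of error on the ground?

At 67.9774° one degree of longitude covers 111699 × cos 67.9774° ≈ 111699 × 0.3750 ≈ 41884 m.
With N decimal places the half-ulp bound is 0.5·10⁻ᴺ°, or 0.5·10⁻ᴺ × 41884 m on the ground.
Setting 20942 × 10⁻ᴺ ≤ 0.011 gives 10ᴺ ≥ 1.904e+06, i.e. N ≥ 6.28.
N = 6 would give 0.0209 m (too coarse); N = 7 gives 0.00209 m ≤ 0.011 m.

7 decimal places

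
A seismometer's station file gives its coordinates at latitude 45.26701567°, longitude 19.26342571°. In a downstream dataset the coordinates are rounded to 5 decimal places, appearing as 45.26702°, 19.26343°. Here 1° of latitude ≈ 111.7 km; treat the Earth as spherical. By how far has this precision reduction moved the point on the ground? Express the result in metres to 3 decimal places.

The latitude changed by -0.00000433° and the longitude by -0.00000429°.
North–south shift: -0.00000433 × 111700 = -0.483661 m.
E–W at 45.267°: -0.00000429° × 111700 × cos 45.267° = -0.00000429 × 111700 × 0.7038 ≈ -0.337258 m.
Combined displacement = (0.483661² + 0.337258²)^½ ≈ 0.589636 m.

0.590 metres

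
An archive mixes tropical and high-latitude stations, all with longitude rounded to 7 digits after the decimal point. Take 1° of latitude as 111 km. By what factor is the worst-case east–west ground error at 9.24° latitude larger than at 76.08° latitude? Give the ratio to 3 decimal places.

Rounding to 7 decimal places leaves the longitude within ±5e-08° of the true value.
Error at 9.24° = 5e-08° × 111000 × cos 9.24° ≈ 0.00555 × 0.9870 = 0.005478 m.
Error at 76.08° = 5e-08° × 111000 × cos 76.08° ≈ 0.00555 × 0.2406 = 0.0013351 m.
The ratio reduces to cos 9.24° / cos 76.08° = 0.9870/0.2406 ≈ 4.1029.

4.103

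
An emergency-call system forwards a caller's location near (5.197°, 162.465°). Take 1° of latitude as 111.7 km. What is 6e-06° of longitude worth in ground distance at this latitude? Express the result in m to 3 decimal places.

0.667 m

At 5.197° a degree of longitude is 111700 × cos 5.197° ≈ 111241 m, so 6e-06° corresponds to 0.667445 m.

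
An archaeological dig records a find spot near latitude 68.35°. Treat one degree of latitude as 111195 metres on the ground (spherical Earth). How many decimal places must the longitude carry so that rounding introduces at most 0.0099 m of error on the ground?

At 68.35° one degree of longitude covers 111195 × cos 68.35° ≈ 111195 × 0.3689 ≈ 41023.8 m.
Rounding to N decimal places gives at most 0.5 × 10⁻ᴺ degrees of error, i.e. 0.5 × 10⁻ᴺ × 41023.8 m.
Setting 20511.9 × 10⁻ᴺ ≤ 0.0099 gives 10ᴺ ≥ 2.072e+06, i.e. N ≥ 6.32.
So 7 decimal places suffice (0.00205 m); 6 would allow up to 0.0205 m.

7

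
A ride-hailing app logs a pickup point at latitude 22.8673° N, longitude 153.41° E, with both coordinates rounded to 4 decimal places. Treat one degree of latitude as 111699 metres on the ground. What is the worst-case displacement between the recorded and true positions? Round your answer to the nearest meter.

Rounding to 4 decimal places leaves each coordinate within ±5e-05° of the true value.
North–south component: 5e-05° × 111699 = 5.58495 m.
Longitude error → 5e-05 × 111699 × cos 22.8673° = 5e-05 × 111699 × 0.9214 ≈ 5.14601 m.
The two errors are perpendicular, so the maximum displacement is √(5.58495² + 5.14601²) ≈ 7.59428 m.

8 meters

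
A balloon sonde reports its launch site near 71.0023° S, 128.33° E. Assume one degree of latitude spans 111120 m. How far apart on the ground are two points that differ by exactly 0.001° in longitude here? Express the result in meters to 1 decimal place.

At 71.0023° a degree of longitude is 111120 × cos 71.0023° ≈ 36172.9 m, so 0.001° corresponds to 36.1729 m.

36.2 meters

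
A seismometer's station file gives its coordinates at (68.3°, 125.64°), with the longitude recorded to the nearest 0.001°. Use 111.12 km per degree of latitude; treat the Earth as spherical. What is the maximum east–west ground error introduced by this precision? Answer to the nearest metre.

21 metres

Rounding to 3 decimal places leaves the longitude within ±0.0005° of the true value.
One degree of longitude at 68.3° is 111120 × cos 68.3° ≈ 111120 × 0.3697 = 41086.3 m.
East–west error: 0.0005° × 41086.3 m/° ≈ 20.5431 m.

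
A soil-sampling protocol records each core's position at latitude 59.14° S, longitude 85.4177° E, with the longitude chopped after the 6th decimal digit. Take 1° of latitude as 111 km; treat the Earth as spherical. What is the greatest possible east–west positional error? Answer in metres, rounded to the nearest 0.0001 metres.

Truncating at 6 decimal places can drop up to a full unit in the last place, so the longitude may be off by as much as 1e-06°.
Parallels shrink by cos φ, so at 59.14° a degree of longitude is 111000 × 0.5129 ≈ 56936.6 m.
So at most 1e-06° × 56936.6 ≈ 0.0569366 m east–west.

0.0569 metres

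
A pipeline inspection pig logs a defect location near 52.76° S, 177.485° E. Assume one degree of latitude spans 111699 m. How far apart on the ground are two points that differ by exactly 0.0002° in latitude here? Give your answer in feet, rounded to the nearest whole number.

Along a meridian 0.0002° is 0.0002 × 111699 = 22.3398 m.
Converting: 22.3398 m × 3.2808 ft/m ≈ 73.293 ft.

73 feet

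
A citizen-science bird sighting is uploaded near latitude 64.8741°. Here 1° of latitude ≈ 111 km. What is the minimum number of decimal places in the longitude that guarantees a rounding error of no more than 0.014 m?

7

At 64.8741° one degree of longitude covers 111000 × cos 64.8741° ≈ 111000 × 0.4246 ≈ 47131.6 m.
With N decimal places the half-ulp bound is 0.5·10⁻ᴺ°, or 0.5·10⁻ᴺ × 47131.6 m on the ground.
Setting 23565.8 × 10⁻ᴺ ≤ 0.014 gives 10ᴺ ≥ 1.683e+06, i.e. N ≥ 6.23.
So 7 decimal places suffice (0.00236 m); 6 would allow up to 0.0236 m.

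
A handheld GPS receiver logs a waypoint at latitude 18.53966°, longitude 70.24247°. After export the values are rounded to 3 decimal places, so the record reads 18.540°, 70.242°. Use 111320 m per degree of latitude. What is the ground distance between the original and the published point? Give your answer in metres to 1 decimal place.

62.4 metres

Δlat = 18.53966 − 18.540 = -0.00034°; Δlon = 70.24247 − 70.242 = +0.00047°.
N–S: -0.00034° × 111320 m/° = -37.8488 m.
East–west at this latitude: 0.00047° × 111320 × cos 18.54° ≈ 0.00047 × 105543 = 49.6051 m.
Hypotenuse of the two orthogonal shifts: √(37.8488² + 49.6051²) = 62.3955 m.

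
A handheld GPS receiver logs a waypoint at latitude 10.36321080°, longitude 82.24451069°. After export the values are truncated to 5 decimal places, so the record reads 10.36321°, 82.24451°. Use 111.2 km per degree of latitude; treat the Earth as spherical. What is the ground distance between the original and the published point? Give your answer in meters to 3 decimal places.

Δlat = 10.36321080 − 10.36321 = +0.00000080°; Δlon = 82.24451069 − 82.24451 = +0.00000069°.
N–S: 0.00000080° × 111200 m/° = 0.08896 m.
East–west at this latitude: 0.00000069° × 111200 × cos 10.3632° ≈ 0.00000069 × 109386 = 0.0754763 m.
Hypotenuse of the two orthogonal shifts: √(0.08896² + 0.0754763²) = 0.116664 m.

0.117 meters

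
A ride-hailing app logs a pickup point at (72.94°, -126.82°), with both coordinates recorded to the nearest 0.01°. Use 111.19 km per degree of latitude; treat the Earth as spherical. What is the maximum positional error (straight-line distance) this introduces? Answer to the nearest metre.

Rounding to 2 decimal places leaves each coordinate within ±0.005° of the true value.
N–S: 0.005° × 111190 m/° = 555.95 m.
Longitude error → 0.005 × 111190 × cos 72.94° = 0.005 × 111190 × 0.2934 ≈ 163.101 m.
The two errors are perpendicular, so the maximum displacement is √(555.95² + 163.101²) ≈ 579.381 m.

579 metres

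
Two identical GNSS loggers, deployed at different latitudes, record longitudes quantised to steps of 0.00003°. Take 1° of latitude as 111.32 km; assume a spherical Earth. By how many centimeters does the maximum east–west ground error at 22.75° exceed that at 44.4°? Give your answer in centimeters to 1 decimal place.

34.7 centimeters

With a 0.00003° grid the true value lies within half a step, ±0.00003°/2 = ±1.5e-05°, of the stored one.
At 22.75°: 1.5e-05° × 111320 × cos 22.75° = 1.5e-05 × 111320 × 0.9222 ≈ 1.5399 m.
Error at 44.4° = 1.5e-05° × 111320 × cos 44.4° ≈ 1.6698 × 0.7145 = 1.193 m.
Difference: 1.5399 − 1.193 = 0.34686 m.
That is 0.346865 m = 34.686 cm.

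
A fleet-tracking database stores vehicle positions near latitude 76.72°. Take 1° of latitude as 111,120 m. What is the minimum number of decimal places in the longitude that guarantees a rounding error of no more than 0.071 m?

6 decimal places

At 76.72° one degree of longitude covers 111120 × cos 76.72° ≈ 111120 × 0.2297 ≈ 25525.4 m.
Rounding to N decimal places gives at most 0.5 × 10⁻ᴺ degrees of error, i.e. 0.5 × 10⁻ᴺ × 25525.4 m.
Setting 12762.7 × 10⁻ᴺ ≤ 0.071 gives 10ᴺ ≥ 1.798e+05, i.e. N ≥ 5.25.
At 5 places the error can reach 0.128 m, but 6 places keeps it to 0.0128 m.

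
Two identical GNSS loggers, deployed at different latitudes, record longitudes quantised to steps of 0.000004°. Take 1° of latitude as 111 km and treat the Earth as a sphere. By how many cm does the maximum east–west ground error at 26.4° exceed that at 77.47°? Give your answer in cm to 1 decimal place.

15.1 cm

With a 0.000004° grid the true value lies within half a step, ±0.000004°/2 = ±2e-06°, of the stored one.
At 26.4°: 2e-06° × 111000 × cos 26.4° = 2e-06 × 111000 × 0.8957 ≈ 0.19885 m.
Error at 77.47° = 2e-06° × 111000 × cos 77.47° ≈ 0.222 × 0.2170 = 0.048163 m.
So the lower-latitude error exceeds the higher by 0.19885 − 0.048163 = 0.15068 m.
That is 0.150685 m = 15.068 cm.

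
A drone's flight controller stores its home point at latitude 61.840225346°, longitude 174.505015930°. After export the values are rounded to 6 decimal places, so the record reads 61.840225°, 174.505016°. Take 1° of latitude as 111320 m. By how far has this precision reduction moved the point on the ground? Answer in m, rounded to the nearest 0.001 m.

The latitude changed by +0.000000346° and the longitude by -0.000000070°.
North–south shift: 0.000000346 × 111320 = 0.0385167 m.
E–W at 61.8402°: -0.000000070° × 111320 × cos 61.8402° = -0.000000070 × 111320 × 0.4719 ≈ -0.00367748 m.
Distance: √(0.0385167² + 0.00367748²) ≈ 0.0386919 m.

0.039 m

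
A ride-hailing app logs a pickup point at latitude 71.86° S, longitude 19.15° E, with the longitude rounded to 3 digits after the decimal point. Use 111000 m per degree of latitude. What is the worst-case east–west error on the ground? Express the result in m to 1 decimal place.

Rounding to 3 decimal places leaves the longitude within ±0.0005° of the true value.
One degree of longitude at 71.86° is 111000 × cos 71.86° ≈ 111000 × 0.3113 = 34558.7 m.
East–west error: 0.0005° × 34558.7 m/° ≈ 17.2794 m.

17.3 m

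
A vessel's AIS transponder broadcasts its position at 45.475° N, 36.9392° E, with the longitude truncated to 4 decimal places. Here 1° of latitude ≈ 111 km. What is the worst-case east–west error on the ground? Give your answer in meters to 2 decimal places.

7.78 meters

Truncating at 4 decimal places can drop up to a full unit in the last place, so the longitude may be off by as much as 0.0001°.
At latitude 45.475° a degree of longitude spans 111000 m × cos 45.475° = 111000 × 0.7012 ≈ 77835.5 m.
Maximum E–W displacement: 0.0001 × 77835.5 = 7.78355 m.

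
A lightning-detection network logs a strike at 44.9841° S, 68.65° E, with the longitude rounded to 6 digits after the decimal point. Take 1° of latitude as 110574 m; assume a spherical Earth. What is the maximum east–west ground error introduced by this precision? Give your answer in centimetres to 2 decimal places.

Rounding to 6 decimal places leaves the longitude within ±5e-07° of the true value.
Parallels shrink by cos φ, so at 44.9841° a degree of longitude is 110574 × 0.7073 ≈ 78209.3 m.
East–west error: 5e-07° × 78209.3 m/° ≈ 0.0391047 m.
That is 0.0391047 m = 3.9105 cm.

3.91 centimetres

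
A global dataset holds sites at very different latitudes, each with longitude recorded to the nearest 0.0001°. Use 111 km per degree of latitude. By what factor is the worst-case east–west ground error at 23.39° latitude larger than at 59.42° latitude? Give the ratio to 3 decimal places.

Rounding to 4 decimal places leaves the longitude within ±5e-05° of the true value.
At 23.39°: 5e-05° × 111000 × cos 23.39° = 5e-05 × 111000 × 0.9178 ≈ 5.0939 m.
At 59.42°: 5e-05° × 111000 × cos 59.42° = 5e-05 × 111000 × 0.5087 ≈ 2.8235 m.
Ratio: 5.0939 / 2.8235 = cos 23.39° / cos 59.42° ≈ 1.8041.

1.804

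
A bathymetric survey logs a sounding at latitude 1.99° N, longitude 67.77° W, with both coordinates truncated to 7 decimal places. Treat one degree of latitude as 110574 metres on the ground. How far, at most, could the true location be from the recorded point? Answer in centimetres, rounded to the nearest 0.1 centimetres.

1.6 centimetres

Truncating at 7 decimal places can drop up to a full unit in the last place, so each coordinate may be off by as much as 1e-07°.
North–south component: 1e-07° × 110574 = 0.0110574 m.
East–west component at 1.99°: 1e-07° × 110574 × cos 1.99° ≈ 1e-07 × 110507 ≈ 0.0110507 m.
Combining orthogonally: (0.0110574² + 0.0110507²)^½ ≈ 0.0156328 m.
That is 0.0156328 m = 1.5633 cm.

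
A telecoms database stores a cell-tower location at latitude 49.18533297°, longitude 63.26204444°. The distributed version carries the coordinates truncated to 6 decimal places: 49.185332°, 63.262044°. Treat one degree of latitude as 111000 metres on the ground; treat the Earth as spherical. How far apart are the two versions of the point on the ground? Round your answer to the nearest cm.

The latitude changed by +0.00000097° and the longitude by +0.00000044°.
N–S: 0.00000097° × 111000 m/° = 0.10767 m.
East–west at this latitude: 0.00000044° × 111000 × cos 49.1853° ≈ 0.00000044 × 72551.2 = 0.0319225 m.
Hypotenuse of the two orthogonal shifts: √(0.10767² + 0.0319225²) = 0.112303 m.
That is 0.112303 m = 11.23 cm.

11 cm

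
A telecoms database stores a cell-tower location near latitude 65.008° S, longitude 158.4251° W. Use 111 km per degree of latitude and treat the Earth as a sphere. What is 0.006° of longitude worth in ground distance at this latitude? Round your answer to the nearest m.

0.006° of longitude at 65.008° is 0.006 × 111000 × cos 65.008° ≈ 0.006 × 46896.6 = 281.379 m.

281 m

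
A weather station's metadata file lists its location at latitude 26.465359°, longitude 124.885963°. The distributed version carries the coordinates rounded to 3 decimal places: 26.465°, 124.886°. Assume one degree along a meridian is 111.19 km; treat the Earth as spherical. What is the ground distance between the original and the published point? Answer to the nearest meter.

40 meters

Δlat = 26.465359 − 26.465 = +0.000359°; Δlon = 124.885963 − 124.886 = -0.000037°.
N–S: 0.000359° × 111190 m/° = 39.9172 m.
East–west at this latitude: -0.000037° × 111190 × cos 26.465° ≈ -0.000037 × 99538 = -3.68291 m.
Combined displacement = (39.9172² + 3.68291²)^½ ≈ 40.0867 m.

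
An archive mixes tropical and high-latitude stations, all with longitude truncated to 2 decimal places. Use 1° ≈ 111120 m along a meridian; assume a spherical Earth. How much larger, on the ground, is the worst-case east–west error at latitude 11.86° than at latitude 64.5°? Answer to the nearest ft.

1998 ft

Truncating at 2 decimal places can drop up to a full unit in the last place, so the longitude may be off by as much as 0.01°.
At 11.86°: 0.01° × 111120 × cos 11.86° = 0.01 × 111120 × 0.9787 ≈ 1087.5 m.
Error at 64.5° = 0.01° × 111120 × cos 64.5° ≈ 1111.2 × 0.4305 = 478.38 m.
Difference: 1087.5 − 478.38 = 609.09 m.
In feet: 609.095 m ÷ 0.3048 ≈ 1998.3 ft.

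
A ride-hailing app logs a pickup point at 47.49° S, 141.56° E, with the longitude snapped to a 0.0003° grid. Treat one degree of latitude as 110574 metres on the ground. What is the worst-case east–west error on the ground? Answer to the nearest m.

With a 0.0003° grid the true value lies within half a step, ±0.0003°/2 = ±0.00015°, of the stored one.
Parallels shrink by cos φ, so at 47.49° a degree of longitude is 110574 × 0.6757 ≈ 74716.9 m.
So at most 0.00015° × 74716.9 ≈ 11.2075 m east–west.

11 m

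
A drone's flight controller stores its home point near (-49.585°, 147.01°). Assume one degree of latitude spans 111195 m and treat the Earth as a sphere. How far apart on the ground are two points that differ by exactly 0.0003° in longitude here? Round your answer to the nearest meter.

22 meters

One degree of longitude here spans 111195 × cos 49.585° = 111195 × 0.6483 ≈ 72089.9 m; 0.0003° of that is 21.627 m.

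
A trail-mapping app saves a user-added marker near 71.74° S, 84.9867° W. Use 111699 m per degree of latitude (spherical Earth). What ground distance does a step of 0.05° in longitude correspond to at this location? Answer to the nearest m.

1750 m

0.05° of longitude at 71.74° is 0.05 × 111699 × cos 71.74° ≈ 0.05 × 34998.6 = 1749.93 m.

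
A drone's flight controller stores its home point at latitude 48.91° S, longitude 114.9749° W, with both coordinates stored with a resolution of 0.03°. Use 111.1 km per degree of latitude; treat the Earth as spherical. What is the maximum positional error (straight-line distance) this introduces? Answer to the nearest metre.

1994 metres

With a 0.03° grid the true value lies within half a step, ±0.03°/2 = ±0.015°, of the stored one.
Latitude error → 0.015 × 111100 = 1666.5 m along the meridian.
Longitude error → 0.015 × 111100 × cos 48.91° = 0.015 × 111100 × 0.6572 ≈ 1095.3 m.
Combining orthogonally: (1666.5² + 1095.3²)^½ ≈ 1994.22 m.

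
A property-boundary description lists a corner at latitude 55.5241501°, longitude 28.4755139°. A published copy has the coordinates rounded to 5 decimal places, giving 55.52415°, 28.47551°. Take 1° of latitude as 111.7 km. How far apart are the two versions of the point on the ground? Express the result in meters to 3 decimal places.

0.247 meters

The latitude changed by +0.0000001° and the longitude by +0.0000039°.
N–S: 0.0000001° × 111700 m/° = 0.01117 m.
East–west at this latitude: 0.0000039° × 111700 × cos 55.5241° ≈ 0.0000039 × 63228.8 = 0.246592 m.
Hypotenuse of the two orthogonal shifts: √(0.01117² + 0.246592²) = 0.246845 m.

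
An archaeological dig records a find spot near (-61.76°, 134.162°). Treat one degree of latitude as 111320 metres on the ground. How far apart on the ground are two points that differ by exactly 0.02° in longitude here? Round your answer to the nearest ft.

3456 ft

One degree of longitude here spans 111320 × cos 61.76° = 111320 × 0.4732 ≈ 52672.8 m; 0.02° of that is 1053.46 m.
Converting: 1053.46 m × 3.2808 ft/m ≈ 3456.2 ft.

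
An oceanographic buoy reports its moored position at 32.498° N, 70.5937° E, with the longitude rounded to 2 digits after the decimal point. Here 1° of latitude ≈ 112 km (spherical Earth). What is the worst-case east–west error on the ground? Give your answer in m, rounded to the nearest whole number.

472 m

Rounding to 2 decimal places leaves the longitude within ±0.005° of the true value.
One degree of longitude at 32.498° is 112000 × cos 32.498° ≈ 112000 × 0.8434 = 94461.9 m.
Maximum E–W displacement: 0.005 × 94461.9 = 472.31 m.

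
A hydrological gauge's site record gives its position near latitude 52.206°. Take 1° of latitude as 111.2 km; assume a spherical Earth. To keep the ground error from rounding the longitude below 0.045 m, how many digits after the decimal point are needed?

At 52.206° one degree of longitude covers 111200 × cos 52.206° ≈ 111200 × 0.6128 ≈ 68146.1 m.
N decimal places → at most half a unit in the last place, 0.5 × 10⁻ᴺ° = 68146.1/2 × 10⁻ᴺ m.
Setting 34073 × 10⁻ᴺ ≤ 0.045 gives 10ᴺ ≥ 7.572e+05, i.e. N ≥ 5.88.
N = 5 would give 0.341 m (too coarse); N = 6 gives 0.0341 m ≤ 0.045 m.

6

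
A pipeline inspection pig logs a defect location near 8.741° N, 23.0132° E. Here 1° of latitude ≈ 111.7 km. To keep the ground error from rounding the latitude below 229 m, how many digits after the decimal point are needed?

One degree of latitude covers 111700 m.
With N decimal places the half-ulp bound is 0.5·10⁻ᴺ°, or 0.5·10⁻ᴺ × 111700 m on the ground.
Setting 55850 × 10⁻ᴺ ≤ 229 gives 10ᴺ ≥ 243.9, i.e. N ≥ 2.39.
At 2 places the error can reach 558 m, but 3 places keeps it to 55.9 m.

3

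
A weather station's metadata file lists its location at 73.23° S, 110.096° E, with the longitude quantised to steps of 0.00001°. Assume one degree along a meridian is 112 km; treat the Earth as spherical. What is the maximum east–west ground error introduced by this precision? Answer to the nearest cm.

16 cm

With a 0.00001° grid the true value lies within half a step, ±0.00001°/2 = ±5e-06°, of the stored one.
One degree of longitude at 73.23° is 112000 × cos 73.23° ≈ 112000 × 0.2885 = 32315.4 m.
Maximum E–W displacement: 5e-06 × 32315.4 = 0.161577 m.
That is 0.161577 m = 16.158 cm.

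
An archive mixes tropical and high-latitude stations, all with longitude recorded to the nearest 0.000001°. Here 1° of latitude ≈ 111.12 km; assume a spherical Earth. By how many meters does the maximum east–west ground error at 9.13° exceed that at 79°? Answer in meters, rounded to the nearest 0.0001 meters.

Rounding to 6 decimal places leaves the longitude within ±5e-07° of the true value.
At 9.13°: 5e-07° × 111120 × cos 9.13° = 5e-07 × 111120 × 0.9873 ≈ 0.054856 m.
At 79°: 5e-07° × 111120 × cos 79° = 5e-07 × 111120 × 0.1908 ≈ 0.010601 m.
Difference: 0.054856 − 0.010601 = 0.044255 m.

0.0443 meters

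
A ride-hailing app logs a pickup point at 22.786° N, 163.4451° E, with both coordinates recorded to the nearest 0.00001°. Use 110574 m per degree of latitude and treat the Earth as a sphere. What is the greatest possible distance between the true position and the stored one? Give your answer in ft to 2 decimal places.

Rounding to 5 decimal places leaves each coordinate within ±5e-06° of the true value.
North–south component: 5e-06° × 110574 = 0.55287 m.
Longitude error → 5e-06 × 110574 × cos 22.786° = 5e-06 × 110574 × 0.9220 ≈ 0.509723 m.
Worst case both components are at the extreme and orthogonal: √(0.55287² + 0.509723²) ≈ 0.751986 m.
In feet: 0.751986 m ÷ 0.3048 ≈ 2.4671 ft.

2.47 ft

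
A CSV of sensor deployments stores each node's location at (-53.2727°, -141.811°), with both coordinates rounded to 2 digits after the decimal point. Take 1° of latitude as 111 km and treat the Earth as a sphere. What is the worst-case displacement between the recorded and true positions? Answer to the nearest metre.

Rounding to 2 decimal places leaves each coordinate within ±0.005° of the true value.
N–S: 0.005° × 111000 m/° = 555 m.
Longitude error → 0.005 × 111000 × cos 53.2727° = 0.005 × 111000 × 0.5980 ≈ 331.894 m.
Worst case both components are at the extreme and orthogonal: √(555² + 331.894²) ≈ 646.667 m.

647 metres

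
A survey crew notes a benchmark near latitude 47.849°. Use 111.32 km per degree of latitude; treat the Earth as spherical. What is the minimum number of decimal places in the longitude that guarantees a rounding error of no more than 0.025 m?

At 47.849° one degree of longitude covers 111320 × cos 47.849° ≈ 111320 × 0.6711 ≈ 74705.4 m.
N decimal places → at most half a unit in the last place, 0.5 × 10⁻ᴺ° = 74705.4/2 × 10⁻ᴺ m.
Need 0.5 × 74705.4 × 10⁻ᴺ ≤ 0.025 → 10⁻ᴺ ≤ 6.693e-07, so N ≥ 6.17.
So 7 decimal places suffice (0.00374 m); 6 would allow up to 0.0374 m.

7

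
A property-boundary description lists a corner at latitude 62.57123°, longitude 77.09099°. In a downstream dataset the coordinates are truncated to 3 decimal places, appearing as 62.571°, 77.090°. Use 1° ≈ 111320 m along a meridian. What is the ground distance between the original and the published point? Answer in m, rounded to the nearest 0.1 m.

56.9 m

Δlat = 62.57123 − 62.571 = +0.00023°; Δlon = 77.09099 − 77.090 = +0.00099°.
North–south shift: 0.00023 × 111320 = 25.6036 m.
E–W at 62.571°: 0.00099° × 111320 × cos 62.571° = 0.00099 × 111320 × 0.4606 ≈ 50.7667 m.
Hypotenuse of the two orthogonal shifts: √(25.6036² + 50.7667²) = 56.8577 m.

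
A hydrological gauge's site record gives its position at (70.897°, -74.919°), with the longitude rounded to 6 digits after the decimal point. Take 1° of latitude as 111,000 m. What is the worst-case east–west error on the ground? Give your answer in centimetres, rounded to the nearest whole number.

2 centimetres

Rounding to 6 decimal places leaves the longitude within ±5e-07° of the true value.
Parallels shrink by cos φ, so at 70.897° a degree of longitude is 111000 × 0.3273 ≈ 36326.7 m.
Maximum E–W displacement: 5e-07 × 36326.7 = 0.0181633 m.
That is 0.0181633 m = 1.8163 cm.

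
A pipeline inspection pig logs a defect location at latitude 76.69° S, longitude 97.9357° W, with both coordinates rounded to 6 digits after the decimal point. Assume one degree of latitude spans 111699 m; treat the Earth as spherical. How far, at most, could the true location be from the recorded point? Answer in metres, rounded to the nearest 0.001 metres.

Rounding to 6 decimal places leaves each coordinate within ±5e-07° of the true value.
Latitude error → 5e-07 × 111699 = 0.0558495 m along the meridian.
Longitude error → 5e-07 × 111699 × cos 76.69° = 5e-07 × 111699 × 0.2302 ≈ 0.0128576 m.
Combining orthogonally: (0.0558495² + 0.0128576²)^½ ≈ 0.0573104 m.

0.057 metres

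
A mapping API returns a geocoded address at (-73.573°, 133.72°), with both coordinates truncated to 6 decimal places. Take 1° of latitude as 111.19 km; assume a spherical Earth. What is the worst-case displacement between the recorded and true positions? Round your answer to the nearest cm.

12 cm

Truncating at 6 decimal places can drop up to a full unit in the last place, so each coordinate may be off by as much as 1e-06°.
N–S: 1e-06° × 111190 m/° = 0.11119 m.
East–west component at 73.573°: 1e-06° × 111190 × cos 73.573° ≈ 1e-06 × 31443.8 ≈ 0.0314438 m.
The two errors are perpendicular, so the maximum displacement is √(0.11119² + 0.0314438²) ≈ 0.115551 m.
That is 0.115551 m = 11.555 cm.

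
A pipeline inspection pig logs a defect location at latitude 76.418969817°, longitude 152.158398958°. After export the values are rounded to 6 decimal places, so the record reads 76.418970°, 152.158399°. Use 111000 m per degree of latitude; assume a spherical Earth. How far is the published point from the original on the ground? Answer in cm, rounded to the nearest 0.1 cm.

2.0 cm

The latitude changed by -0.000000183° and the longitude by -0.000000042°.
North–south shift: -0.000000183 × 111000 = -0.020313 m.
East–west at this latitude: -0.000000042° × 111000 × cos 76.419° ≈ -0.000000042 × 26065.1 = -0.00109473 m.
Distance: √(0.020313² + 0.00109473²) ≈ 0.0203425 m.
That is 0.0203425 m = 2.0342 cm.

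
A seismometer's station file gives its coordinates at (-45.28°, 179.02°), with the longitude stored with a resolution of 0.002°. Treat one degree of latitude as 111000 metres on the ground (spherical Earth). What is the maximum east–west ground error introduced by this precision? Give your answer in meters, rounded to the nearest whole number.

With a 0.002° grid the true value lies within half a step, ±0.002°/2 = ±0.001°, of the stored one.
One degree of longitude at 45.28° is 111000 × cos 45.28° ≈ 111000 × 0.7036 = 78104.3 m.
East–west error: 0.001° × 78104.3 m/° ≈ 78.1043 m.

78 meters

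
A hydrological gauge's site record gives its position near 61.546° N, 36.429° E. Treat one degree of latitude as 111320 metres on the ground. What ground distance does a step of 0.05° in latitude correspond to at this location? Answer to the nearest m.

5566 m

0.05° × 111320 m/° = 5566 m.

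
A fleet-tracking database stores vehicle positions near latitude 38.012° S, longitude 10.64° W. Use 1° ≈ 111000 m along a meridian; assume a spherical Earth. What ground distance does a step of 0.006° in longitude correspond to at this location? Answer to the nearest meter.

525 meters

One degree of longitude here spans 111000 × cos 38.012° = 111000 × 0.7879 ≈ 87454.9 m; 0.006° of that is 524.729 m.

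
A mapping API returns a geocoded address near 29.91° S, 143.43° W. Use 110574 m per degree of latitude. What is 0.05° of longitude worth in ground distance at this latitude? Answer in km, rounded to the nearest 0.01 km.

4.79 km

0.05° of longitude at 29.91° is 0.05 × 110574 × cos 29.91° ≈ 0.05 × 95846.6 = 4792.33 m.
That is 4792.33 m = 4.7923 km.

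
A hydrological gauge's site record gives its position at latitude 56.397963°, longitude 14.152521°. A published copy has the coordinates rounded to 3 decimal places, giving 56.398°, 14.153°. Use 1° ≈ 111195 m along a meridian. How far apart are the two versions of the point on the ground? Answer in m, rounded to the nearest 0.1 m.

29.8 m

The latitude changed by -0.000037° and the longitude by -0.000479°.
North–south shift: -0.000037 × 111195 = -4.11422 m.
East–west at this latitude: -0.000479° × 111195 × cos 56.398° ≈ -0.000479 × 61537.6 = -29.4765 m.
Distance: √(4.11422² + 29.4765²) ≈ 29.7623 m.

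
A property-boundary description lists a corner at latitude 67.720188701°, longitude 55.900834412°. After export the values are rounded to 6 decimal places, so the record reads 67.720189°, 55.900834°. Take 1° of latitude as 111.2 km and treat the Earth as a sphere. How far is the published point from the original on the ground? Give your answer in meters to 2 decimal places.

Δlat = 67.720188701 − 67.720189 = -0.000000299°; Δlon = 55.900834412 − 55.900834 = +0.000000412°.
N–S: -0.000000299° × 111200 m/° = -0.0332488 m.
East–west at this latitude: 0.000000412° × 111200 × cos 67.7202° ≈ 0.000000412 × 42159.3 = 0.0173696 m.
Distance: √(0.0332488² + 0.0173696²) ≈ 0.0375125 m.

0.04 meters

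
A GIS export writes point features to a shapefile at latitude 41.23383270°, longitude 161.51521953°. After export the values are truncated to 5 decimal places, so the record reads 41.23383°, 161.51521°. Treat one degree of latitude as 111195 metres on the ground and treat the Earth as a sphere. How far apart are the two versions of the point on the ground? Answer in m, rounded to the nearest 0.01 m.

The latitude changed by +0.00000270° and the longitude by +0.00000953°.
North–south shift: 0.00000270 × 111195 = 0.300227 m.
East–west at this latitude: 0.00000953° × 111195 × cos 41.2338° ≈ 0.00000953 × 83621.5 = 0.796913 m.
Hypotenuse of the two orthogonal shifts: √(0.300227² + 0.796913²) = 0.85159 m.

0.85 m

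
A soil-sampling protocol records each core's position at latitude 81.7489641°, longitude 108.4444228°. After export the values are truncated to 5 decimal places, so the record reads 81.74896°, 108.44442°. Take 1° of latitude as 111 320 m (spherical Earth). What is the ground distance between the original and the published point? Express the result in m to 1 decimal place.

0.5 m

Δlat = 81.7489641 − 81.74896 = +0.0000041°; Δlon = 108.4444228 − 108.44442 = +0.0000028°.
North–south shift: 0.0000041 × 111320 = 0.456412 m.
East–west at this latitude: 0.0000028° × 111320 × cos 81.749° ≈ 0.0000028 × 15975.6 = 0.0447317 m.
Distance: √(0.456412² + 0.0447317²) ≈ 0.458599 m.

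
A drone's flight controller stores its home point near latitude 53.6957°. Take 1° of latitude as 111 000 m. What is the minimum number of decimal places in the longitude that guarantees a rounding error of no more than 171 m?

At 53.6957° one degree of longitude covers 111000 × cos 53.6957° ≈ 111000 × 0.5921 ≈ 65720.2 m.
Rounding to N decimal places gives at most 0.5 × 10⁻ᴺ degrees of error, i.e. 0.5 × 10⁻ᴺ × 65720.2 m.
Need 0.5 × 65720.2 × 10⁻ᴺ ≤ 171 → 10⁻ᴺ ≤ 5.204e-03, so N ≥ 2.28.
So 3 decimal places suffice (32.9 m); 2 would allow up to 329 m.

3 decimal places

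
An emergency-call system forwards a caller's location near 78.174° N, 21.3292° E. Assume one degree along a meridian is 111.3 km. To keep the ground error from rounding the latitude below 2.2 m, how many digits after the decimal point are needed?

5 decimal places

One degree of latitude covers 111300 m.
With N decimal places the half-ulp bound is 0.5·10⁻ᴺ°, or 0.5·10⁻ᴺ × 111300 m on the ground.
Need 0.5 × 111300 × 10⁻ᴺ ≤ 2.2 → 10⁻ᴺ ≤ 3.953e-05, so N ≥ 4.40.
N = 4 would give 5.57 m (too coarse); N = 5 gives 0.556 m ≤ 2.2 m.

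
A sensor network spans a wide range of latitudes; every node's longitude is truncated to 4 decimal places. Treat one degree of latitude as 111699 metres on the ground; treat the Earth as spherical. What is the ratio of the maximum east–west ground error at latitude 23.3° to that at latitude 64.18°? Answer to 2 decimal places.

Truncating at 4 decimal places can drop up to a full unit in the last place, so the longitude may be off by as much as 0.0001°.
At 23.3°: 0.0001° × 111699 × cos 23.3° = 0.0001 × 111699 × 0.9184 ≈ 10.259 m.
Error at 64.18° = 0.0001° × 111699 × cos 64.18° ≈ 11.17 × 0.4355 = 4.865 m.
The ratio reduces to cos 23.3° / cos 64.18° = 0.9184/0.4355 ≈ 2.1087.

2.11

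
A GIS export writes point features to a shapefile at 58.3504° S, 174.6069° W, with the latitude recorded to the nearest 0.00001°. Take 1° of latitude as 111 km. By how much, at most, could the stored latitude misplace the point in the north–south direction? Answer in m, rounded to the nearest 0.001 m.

0.555 m

Rounding to 5 decimal places leaves the latitude within ±5e-06° of the true value.
North–south distance: 5e-06° × 111000 m/° = 0.555 m.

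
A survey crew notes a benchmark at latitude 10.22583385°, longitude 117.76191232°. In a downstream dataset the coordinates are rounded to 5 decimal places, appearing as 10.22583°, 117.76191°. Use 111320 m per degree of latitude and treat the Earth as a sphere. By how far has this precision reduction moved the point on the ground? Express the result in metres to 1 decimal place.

0.5 metres

Δlat = 10.22583385 − 10.22583 = +0.00000385°; Δlon = 117.76191232 − 117.76191 = +0.00000232°.
N–S: 0.00000385° × 111320 m/° = 0.428582 m.
East–west at this latitude: 0.00000232° × 111320 × cos 10.2258° ≈ 0.00000232 × 109552 = 0.25416 m.
Combined displacement = (0.428582² + 0.25416²)^½ ≈ 0.498277 m.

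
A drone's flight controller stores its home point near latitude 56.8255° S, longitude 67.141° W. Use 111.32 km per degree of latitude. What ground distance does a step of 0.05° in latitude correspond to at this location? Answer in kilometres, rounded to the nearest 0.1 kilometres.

5.6 kilometres

Along a meridian 0.05° is 0.05 × 111320 = 5566 m.
That is 5566 m = 5.566 km.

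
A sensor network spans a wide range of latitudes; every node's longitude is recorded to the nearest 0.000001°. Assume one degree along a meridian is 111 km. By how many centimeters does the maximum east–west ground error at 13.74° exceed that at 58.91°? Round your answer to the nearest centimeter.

3 centimeters

Rounding to 6 decimal places leaves the longitude within ±5e-07° of the true value.
Error at 13.74° = 5e-07° × 111000 × cos 13.74° ≈ 0.0555 × 0.9714 = 0.053912 m.
At 58.91°: 5e-07° × 111000 × cos 58.91° = 5e-07 × 111000 × 0.5164 ≈ 0.028659 m.
Difference: 0.053912 − 0.028659 = 0.025252 m.
That is 0.0252525 m = 2.5252 cm.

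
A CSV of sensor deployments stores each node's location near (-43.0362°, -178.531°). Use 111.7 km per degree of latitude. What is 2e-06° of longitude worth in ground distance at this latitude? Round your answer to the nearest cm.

16 cm

2e-06° of longitude at 43.0362° is 2e-06 × 111700 × cos 43.0362° ≈ 2e-06 × 81644.1 = 0.163288 m.
That is 0.163288 m = 16.329 cm.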